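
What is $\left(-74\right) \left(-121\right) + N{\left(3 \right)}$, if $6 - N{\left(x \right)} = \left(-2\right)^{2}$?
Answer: $8956$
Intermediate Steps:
$N{\left(x \right)} = 2$ ($N{\left(x \right)} = 6 - \left(-2\right)^{2} = 6 - 4 = 2$)
$\left(-74\right) \left(-121\right) + N{\left(3 \right)} = \left(-74\right) \left(-121\right) + 2 = 8954 + 2 = 8956$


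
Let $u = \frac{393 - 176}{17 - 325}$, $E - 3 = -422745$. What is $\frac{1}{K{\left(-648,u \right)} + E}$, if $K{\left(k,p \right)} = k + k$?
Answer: $- \frac{1}{424038} \approx -2.3583 \cdot 10^{-6}$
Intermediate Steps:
$E = -422742$ ($E = 3 - 422745 = -422742$)
$u = - \frac{31}{44}$ ($u = \frac{217}{-308} = 217 \left(- \frac{1}{308}\right) = - \frac{31}{44} \approx -0.70455$)
$K{\left(k,p \right)} = 2 k$
$\frac{1}{K{\left(-648,u \right)} + E} = \frac{1}{2 \left(-648\right) - 422742} = \frac{1}{-1296 - 422742} = \frac{1}{-424038} = - \frac{1}{424038}$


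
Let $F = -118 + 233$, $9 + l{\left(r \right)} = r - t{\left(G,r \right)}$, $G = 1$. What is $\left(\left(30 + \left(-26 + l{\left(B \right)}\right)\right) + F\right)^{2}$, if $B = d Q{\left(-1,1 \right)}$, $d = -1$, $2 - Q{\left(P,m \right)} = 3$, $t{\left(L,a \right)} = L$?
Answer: $12100$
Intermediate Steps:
$Q{\left(P,m \right)} = -1$ ($Q{\left(P,m \right)} = 2 - 3 = -1$)
$B = 1$ ($B = \left(-1\right) \left(-1\right) = 1$)
$l{\left(r \right)} = -10 + r$ ($l{\left(r \right)} = -9 + \left(r - 1\right) = -9 + \left(-1 + r\right) = -10 + r$)
$F = 115$
$\left(\left(30 + \left(-26 + l{\left(B \right)}\right)\right) + F\right)^{2} = \left(\left(30 + \left(-26 + \left(-10 + 1\right)\right)\right) + 115\right)^{2} = \left(\left(30 - 35\right) + 115\right)^{2} = \left(-5 + 115\right)^{2} = 110^{2} = 12100$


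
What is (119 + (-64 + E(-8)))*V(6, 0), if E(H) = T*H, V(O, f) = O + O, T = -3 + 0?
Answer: 948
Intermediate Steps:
T = -3
V(O, f) = 2*O
E(H) = -3*H
(119 + (-64 + E(-8)))*V(6, 0) = (119 + (-64 - 3*(-8)))*(2*6) = (119 + (-64 + 24))*12 = (119 - 40)*12 = 79*12 = 948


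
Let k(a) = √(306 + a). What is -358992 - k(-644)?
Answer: -358992 - 13*I*√2 ≈ -3.5899e+5 - 18.385*I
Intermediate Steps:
-358992 - k(-644) = -358992 - √(306 - 644) = -358992 - √(-338) = -358992 - 13*I*√2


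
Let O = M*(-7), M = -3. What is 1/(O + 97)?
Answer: 1/118 ≈ 0.0084746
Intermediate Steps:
O = 21 (O = -3*(-7) = 21)
1/(O + 97) = 1/(21 + 97) = 1/118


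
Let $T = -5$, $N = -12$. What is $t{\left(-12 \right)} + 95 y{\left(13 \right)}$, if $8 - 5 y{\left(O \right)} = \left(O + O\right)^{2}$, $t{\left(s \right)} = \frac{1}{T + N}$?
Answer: $- \frac{215765}{17} \approx -12692.0$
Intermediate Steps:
$t{\left(s \right)} = - \frac{1}{17}$ ($t{\left(s \right)} = \frac{1}{-5 - 12} = \frac{1}{-17} = - \frac{1}{17}$)
$y{\left(O \right)} = \frac{8}{5} - \frac{4 O^{2}}{5}$ ($y{\left(O \right)} = \frac{8}{5} - \frac{\left(O + O\right)^{2}}{5} = \frac{8}{5} - \frac{\left(2 O\right)^{2}}{5} = \frac{8}{5} - \frac{4 O^{2}}{5}$)
$t{\left(-12 \right)} + 95 y{\left(13 \right)} = - \frac{1}{17} + 95 \left(\frac{8}{5} - \frac{4 \cdot 13^{2}}{5}\right) = - \frac{1}{17} + 95 \left(\frac{8}{5} - \frac{676}{5}\right) = - \frac{1}{17} + 95 \left(- \frac{668}{5}\right) = - \frac{1}{17} - 12692 = - \frac{215765}{17}$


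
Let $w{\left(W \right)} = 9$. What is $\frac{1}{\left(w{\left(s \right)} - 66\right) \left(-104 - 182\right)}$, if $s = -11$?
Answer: $\frac{1}{16302} \approx 6.1342 \cdot 10^{-5}$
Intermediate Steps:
$\frac{1}{\left(w{\left(s \right)} - 66\right) \left(-104 - 182\right)} = \frac{1}{\left(9 - 66\right) \left(-104 - 182\right)} = \frac{1}{\left(-57\right) \left(-104 + \left(-221 + 39\right)\right)} = \frac{1}{\left(-57\right) \left(-104 - 182\right)} = \frac{1}{\left(-57\right) \left(-286\right)} = \frac{1}{16302}$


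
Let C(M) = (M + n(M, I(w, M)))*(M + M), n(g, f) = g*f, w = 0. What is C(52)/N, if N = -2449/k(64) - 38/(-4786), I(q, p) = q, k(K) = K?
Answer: -828246016/5859241 ≈ -141.36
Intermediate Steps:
n(g, f) = f*g
C(M) = 2*M**2 (C(M) = (M + 0*M)*(M + M) = (M + 0)*(2*M) = M*(2*M) = 2*M**2)
N = -5859241/153152 (N = -2449/64 - 38/(-4786) = -2449*1/64 - 38*(-1/4786) = -2449/64 + 19/2393 = -5859241/153152 ≈ -38.258)
C(52)/N = (2*52**2)/(-5859241/153152) = (2*2704)*(-153152/5859241) = 5408*(-153152/5859241) = -828246016/5859241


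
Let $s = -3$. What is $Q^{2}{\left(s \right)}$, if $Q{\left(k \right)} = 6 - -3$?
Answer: $81$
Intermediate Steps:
$Q{\left(k \right)} = 9$ ($Q{\left(k \right)} = 6 + 3 = 9$)
$Q^{2}{\left(s \right)} = 9^{2} = 81$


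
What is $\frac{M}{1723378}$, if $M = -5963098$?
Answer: $- \frac{2981549}{861689} \approx -3.4601$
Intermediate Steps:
$\frac{M}{1723378} = - \frac{5963098}{1723378} = \left(-5963098\right) \frac{1}{1723378} = - \frac{2981549}{861689}$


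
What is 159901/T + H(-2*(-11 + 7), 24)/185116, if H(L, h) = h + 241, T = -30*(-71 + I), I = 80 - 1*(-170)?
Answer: -14799405233/497036460 ≈ -29.775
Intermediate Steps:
I = 250 (I = 80 + 170 = 250)
T = -5370 (T = -30*(-71 + 250) = -30*179 = -5370)
H(L, h) = 241 + h
159901/T + H(-2*(-11 + 7), 24)/185116 = 159901/(-5370) + (241 + 24)/185116 = 159901*(-1/5370) + 265*(1/185116) = -159901/5370 + 265/185116 = -14799405233/497036460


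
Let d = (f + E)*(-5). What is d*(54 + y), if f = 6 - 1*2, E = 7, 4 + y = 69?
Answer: -6545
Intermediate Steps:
y = 65 (y = -4 + 69 = 65)
f = 4 (f = 6 - 2 = 4)
d = -55 (d = (4 + 7)*(-5) = 11*(-5) = -55)
d*(54 + y) = -55*(54 + 65) = -55*119 = -6545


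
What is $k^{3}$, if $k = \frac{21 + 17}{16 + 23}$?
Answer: $\frac{54872}{59319} \approx 0.92503$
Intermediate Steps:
$k = \frac{38}{39} \approx 0.97436$
$k^{3} = \left(\frac{38}{39}\right)^{3} = \frac{54872}{59319}$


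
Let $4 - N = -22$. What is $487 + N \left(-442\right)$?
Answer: $-11005$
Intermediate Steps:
$N = 26$ ($N = 4 - -22 = 4 + 22 = 26$)
$487 + N \left(-442\right) = 487 + 26 \left(-442\right) = 487 - 11492 = -11005$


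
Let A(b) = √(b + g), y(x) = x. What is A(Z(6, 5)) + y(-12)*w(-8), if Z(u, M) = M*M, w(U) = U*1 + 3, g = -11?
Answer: 60 + √14 ≈ 63.742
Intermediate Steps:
w(U) = 3 + U (w(U) = U + 3 = 3 + U)
Z(u, M) = M²
A(b) = √(-11 + b) (A(b) = √(b - 11) = √(-11 + b))
A(Z(6, 5)) + y(-12)*w(-8) = √(-11 + 5²) - 12*(3 - 8) = √(-11 + 25) - 12*(-5) = √14 + 60 = 60 + √14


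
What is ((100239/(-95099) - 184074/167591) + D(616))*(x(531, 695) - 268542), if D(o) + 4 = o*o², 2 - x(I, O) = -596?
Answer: -998189056133932083154632/15937736509 ≈ -6.2631e+13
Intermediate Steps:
x(I, O) = 598 (x(I, O) = 2 - 1*(-596) = 2 + 596 = 598)
D(o) = -4 + o³ (D(o) = -4 + o*o² = -4 + o³)
((100239/(-95099) - 184074/167591) + D(616))*(x(531, 695) - 268542) = ((100239/(-95099) - 184074/167591) + (-4 + 616³))*(598 - 268542) = ((100239*(-1/95099) - 184074*1/167591) + (-4 + 233744896))*(-267944) = ((-100239/95099 - 184074/167591) + 233744892)*(-267944) = (-34304407575/15937736509 + 233744892)*(-267944) = (3725364464716254453/15937736509)*(-267944) = -998189056133932083154632/15937736509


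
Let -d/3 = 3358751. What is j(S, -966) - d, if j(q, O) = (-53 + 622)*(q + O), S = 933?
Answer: 10057476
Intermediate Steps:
j(q, O) = 569*O + 569*q (j(q, O) = 569*(O + q) = 569*O + 569*q)
d = -10076253 (d = -3*3358751 = -10076253)
j(S, -966) - d = (569*(-966) + 569*933) - 1*(-10076253) = (-549654 + 530877) + 10076253 = -18777 + 10076253 = 10057476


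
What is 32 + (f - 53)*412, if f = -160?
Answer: -87724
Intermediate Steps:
32 + (f - 53)*412 = 32 + (-160 - 53)*412 = 32 - 213*412 = 32 - 87756 = -87724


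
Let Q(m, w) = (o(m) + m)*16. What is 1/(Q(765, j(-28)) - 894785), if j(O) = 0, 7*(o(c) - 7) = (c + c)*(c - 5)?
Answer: 7/12427769 ≈ 5.6325e-7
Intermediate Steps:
o(c) = 7 + 2*c*(-5 + c)/7 (o(c) = 7 + ((c + c)*(c - 5))/7 = 7 + ((2*c)*(-5 + c))/7 = 7 + (2*c*(-5 + c))/7 = 7 + 2*c*(-5 + c)/7)
Q(m, w) = 112 - 48*m/7 + 32*m**2/7 (Q(m, w) = ((7 - 10*m/7 + 2*m**2/7) + m)*16 = (7 - 3*m/7 + 2*m**2/7)*16 = 112 - 48*m/7 + 32*m**2/7)
1/(Q(765, j(-28)) - 894785) = 1/((112 - 48/7*765 + (32/7)*765**2) - 894785) = 1/((112 - 36720/7 + (32/7)*585225) - 894785) = 1/((112 - 36720/7 + 18727200/7) - 894785) = 1/(18691264/7 - 894785) = 1/(12427769/7) = 7/12427769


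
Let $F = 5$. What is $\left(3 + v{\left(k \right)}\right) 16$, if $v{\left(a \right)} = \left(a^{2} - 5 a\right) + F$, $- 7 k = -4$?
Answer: $\frac{4288}{49} \approx 87.51$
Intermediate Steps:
$k = \frac{4}{7}$ ($k = \left(- \frac{1}{7}\right) \left(-4\right) = \frac{4}{7} \approx 0.57143$)
$v{\left(a \right)} = 5 + a^{2} - 5 a$ ($v{\left(a \right)} = \left(a^{2} - 5 a\right) + 5 = 5 + a^{2} - 5 a$)
$\left(3 + v{\left(k \right)}\right) 16 = \left(3 + \left(5 + \left(\frac{4}{7}\right)^{2} - \frac{20}{7}\right)\right) 16 = \left(3 + \left(5 + \frac{16}{49} - \frac{20}{7}\right)\right) 16 = \left(3 + \frac{121}{49}\right) 16 = \frac{268}{49} \cdot 16 = \frac{4288}{49}$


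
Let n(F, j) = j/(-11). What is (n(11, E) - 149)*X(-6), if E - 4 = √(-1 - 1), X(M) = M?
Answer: 9858/11 + 6*I*√2/11 ≈ 896.18 + 0.77139*I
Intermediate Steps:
E = 4 + I*√2 (E = 4 + √(-1 - 1) = 4 + √(-2) = 4 + I*√2 ≈ 4.0 + 1.4142*I)
n(F, j) = -j/11 (n(F, j) = j*(-1/11) = -j/11)
(n(11, E) - 149)*X(-6) = (-(4 + I*√2)/11 - 149)*(-6) = ((-4/11 - I*√2/11) - 149)*(-6) = (-1643/11 - I*√2/11)*(-6) = 9858/11 + 6*I*√2/11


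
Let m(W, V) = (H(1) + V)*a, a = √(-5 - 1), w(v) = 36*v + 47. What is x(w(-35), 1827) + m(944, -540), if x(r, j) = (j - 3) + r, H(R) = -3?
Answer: 611 - 543*I*√6 ≈ 611.0 - 1330.1*I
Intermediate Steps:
w(v) = 47 + 36*v
a = I*√6 (a = √(-6) = I*√6 ≈ 2.4495*I)
x(r, j) = -3 + j + r (x(r, j) = (-3 + j) + r = -3 + j + r)
m(W, V) = I*√6*(-3 + V) (m(W, V) = (-3 + V)*(I*√6) = I*√6*(-3 + V))
x(w(-35), 1827) + m(944, -540) = (-3 + 1827 + (47 + 36*(-35))) + I*√6*(-3 - 540) = (-3 + 1827 + (47 - 1260)) + I*√6*(-543) = (-3 + 1827 - 1213) - 543*I*√6 = 611 - 543*I*√6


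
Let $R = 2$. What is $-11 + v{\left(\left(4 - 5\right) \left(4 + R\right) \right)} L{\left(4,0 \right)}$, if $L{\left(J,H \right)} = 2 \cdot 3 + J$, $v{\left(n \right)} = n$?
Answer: $-71$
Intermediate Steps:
$L{\left(J,H \right)} = 6 + J$
$-11 + v{\left(\left(4 - 5\right) \left(4 + R\right) \right)} L{\left(4,0 \right)} = -11 + \left(4 - 5\right) \left(4 + 2\right) \left(6 + 4\right) = -11 + \left(-1\right) 6 \cdot 10 = -11 - 60 = -71$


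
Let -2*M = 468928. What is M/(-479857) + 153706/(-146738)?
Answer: -19676060805/35206628233 ≈ -0.55887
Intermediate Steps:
M = -234464 (M = -½*468928 = -234464)
M/(-479857) + 153706/(-146738) = -234464/(-479857) + 153706/(-146738) = -234464*(-1/479857) + 153706*(-1/146738) = 234464/479857 - 76853/73369 = -19676060805/35206628233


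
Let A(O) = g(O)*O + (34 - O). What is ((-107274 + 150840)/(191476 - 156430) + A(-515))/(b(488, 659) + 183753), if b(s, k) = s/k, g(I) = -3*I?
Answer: -612121864319/141461677863 ≈ -4.3271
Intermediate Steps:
A(O) = 34 - O - 3*O**2 (A(O) = (-3*O)*O + (34 - O) = -3*O**2 + (34 - O) = 34 - O - 3*O**2)
((-107274 + 150840)/(191476 - 156430) + A(-515))/(b(488, 659) + 183753) = ((-107274 + 150840)/(191476 - 156430) + (34 - 1*(-515) - 3*(-515)**2))/(488/659 + 183753) = (43566/35046 + (34 + 515 - 3*265225))/(488*(1/659) + 183753) = (43566*(1/35046) + (34 + 515 - 795675))/(488/659 + 183753) = (7261/5841 - 795126)/(121093715/659) = -4644323705/5841*659/121093715 = -612121864319/141461677863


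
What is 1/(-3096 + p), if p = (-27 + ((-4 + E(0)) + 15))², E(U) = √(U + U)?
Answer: -1/2840 ≈ -0.00035211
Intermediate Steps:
E(U) = √2*√U (E(U) = √(2*U) = √2*√U)
p = 256 (p = (-27 + ((-4 + √2*√0) + 15))² = (-27 + ((-4 + √2*0) + 15))² = (-27 + ((-4 + 0) + 15))² = (-27 + (-4 + 15))² = (-27 + 11)² = (-16)² = 256)
1/(-3096 + p) = 1/(-3096 + 256) = 1/(-2840) = -1/2840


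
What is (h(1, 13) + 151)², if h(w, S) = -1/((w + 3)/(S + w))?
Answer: 87025/4 ≈ 21756.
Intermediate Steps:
h(w, S) = -(S + w)/(3 + w) (h(w, S) = -1/((3 + w)/(S + w)) = -(S + w)/(3 + w))
(h(1, 13) + 151)² = ((-1*13 - 1*1)/(3 + 1) + 151)² = ((-13 - 1)/4 + 151)² = ((¼)*(-14) + 151)² = (-7/2 + 151)² = (295/2)² = 87025/4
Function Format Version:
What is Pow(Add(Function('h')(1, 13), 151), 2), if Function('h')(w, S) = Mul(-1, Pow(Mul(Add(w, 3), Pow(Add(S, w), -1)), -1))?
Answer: Rational(87025, 4) ≈ 21756.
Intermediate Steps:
Function('h')(w, S) = Mul(-1, Pow(Add(3, w), -1), Add(S, w)) (Function('h')(w, S) = Mul(-1, Pow(Mul(Add(3, w), Pow(Add(S, w), -1)), -1)) = Mul(-1, Pow(Mul(Pow(Add(S, w), -1), Add(3, w)), -1)) = Mul(-1, Mul(Pow(Add(3, w), -1), Add(S, w))) = Mul(-1, Pow(Add(3, w), -1), Add(S, w)))
Pow(Add(Function('h')(1, 13), 151), 2) = Pow(Add(Mul(Pow(Add(3, 1), -1), Add(Mul(-1, 13), Mul(-1, 1))), 151), 2) = Pow(Add(Mul(Pow(4, -1), Add(-13, -1)), 151), 2) = Pow(Add(Mul(Rational(1, 4), -14), 151), 2) = Pow(Add(Rational(-7, 2), 151), 2) = Pow(Rational(295, 2), 2) = Rational(87025, 4)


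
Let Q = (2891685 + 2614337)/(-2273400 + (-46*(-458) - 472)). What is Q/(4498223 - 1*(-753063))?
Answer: -2753011/5915059052972 ≈ -4.6542e-7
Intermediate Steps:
Q = -2753011/1126402 (Q = 5506022/(-2273400 + (21068 - 472)) = 5506022/(-2273400 + 20596) = 5506022/(-2252804) = 5506022*(-1/2252804) = -2753011/1126402 ≈ -2.4441)
Q/(4498223 - 1*(-753063)) = -2753011/(1126402*(4498223 - 1*(-753063))) = -2753011/(1126402*(4498223 + 753063)) = -2753011/1126402/5251286 = -2753011/1126402*1/5251286 = -2753011/5915059052972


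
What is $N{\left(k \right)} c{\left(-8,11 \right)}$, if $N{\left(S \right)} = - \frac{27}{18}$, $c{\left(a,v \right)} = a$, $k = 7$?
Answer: $12$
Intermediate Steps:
$N{\left(S \right)} = - \frac{3}{2}$ ($N{\left(S \right)} = \left(-27\right) \frac{1}{18} = - \frac{3}{2}$)
$N{\left(k \right)} c{\left(-8,11 \right)} = \left(- \frac{3}{2}\right) \left(-8\right) = 12$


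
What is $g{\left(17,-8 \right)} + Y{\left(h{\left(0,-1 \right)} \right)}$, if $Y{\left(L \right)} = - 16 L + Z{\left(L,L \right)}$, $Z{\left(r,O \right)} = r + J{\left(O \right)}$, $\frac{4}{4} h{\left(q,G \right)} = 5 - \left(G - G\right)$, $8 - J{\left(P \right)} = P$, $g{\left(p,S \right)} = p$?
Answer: $-55$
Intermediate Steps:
$J{\left(P \right)} = 8 - P$
$h{\left(q,G \right)} = 5$ ($h{\left(q,G \right)} = 5 - \left(G - G\right) = 5 - 0 = 5 + 0 = 5$)
$Z{\left(r,O \right)} = 8 + r - O$ ($Z{\left(r,O \right)} = r - \left(-8 + O\right) = 8 + r - O$)
$Y{\left(L \right)} = 8 - 16 L$ ($Y{\left(L \right)} = - 16 L + \left(8 + L - L\right) = - 16 L + 8 = 8 - 16 L$)
$g{\left(17,-8 \right)} + Y{\left(h{\left(0,-1 \right)} \right)} = 17 + \left(8 - 80\right) = 17 - 72 = -55$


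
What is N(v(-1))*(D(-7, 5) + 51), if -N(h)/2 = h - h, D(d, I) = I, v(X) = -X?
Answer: 0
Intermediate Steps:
N(h) = 0 (N(h) = -2*(h - h) = -2*0 = 0)
N(v(-1))*(D(-7, 5) + 51) = 0*(5 + 51) = 0*56 = 0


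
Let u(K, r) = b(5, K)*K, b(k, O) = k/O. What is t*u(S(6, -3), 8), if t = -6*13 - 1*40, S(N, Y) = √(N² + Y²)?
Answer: -590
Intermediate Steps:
u(K, r) = 5 (u(K, r) = (5/K)*K = 5)
t = -118 (t = -78 - 40 = -118)
t*u(S(6, -3), 8) = -118*5 = -590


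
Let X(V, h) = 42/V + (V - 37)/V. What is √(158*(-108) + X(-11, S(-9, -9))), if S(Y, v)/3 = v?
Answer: I*√2064678/11 ≈ 130.63*I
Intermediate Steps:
S(Y, v) = 3*v
X(V, h) = 42/V + (-37 + V)/V
√(158*(-108) + X(-11, S(-9, -9))) = √(158*(-108) + (5 - 11)/(-11)) = √(-17064 - 1/11*(-6)) = √(-17064 + 6/11) = √(-187698/11) = I*√2064678/11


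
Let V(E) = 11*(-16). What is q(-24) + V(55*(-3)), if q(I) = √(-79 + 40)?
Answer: -176 + I*√39 ≈ -176.0 + 6.245*I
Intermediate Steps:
V(E) = -176
q(I) = I*√39 (q(I) = √(-39) = I*√39)
q(-24) + V(55*(-3)) = I*√39 - 176 = -176 + I*√39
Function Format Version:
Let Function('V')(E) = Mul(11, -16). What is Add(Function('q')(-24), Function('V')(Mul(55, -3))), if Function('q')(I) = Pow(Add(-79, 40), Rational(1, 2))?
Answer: Add(-176, Mul(I, Pow(39, Rational(1, 2)))) ≈ Add(-176.00, Mul(6.2450, I))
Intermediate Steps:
Function('V')(E) = -176
Function('q')(I) = Mul(I, Pow(39, Rational(1, 2))) (Function('q')(I) = Pow(-39, Rational(1, 2)) = Mul(I, Pow(39, Rational(1, 2))))
Add(Function('q')(-24), Function('V')(Mul(55, -3))) = Add(Mul(I, Pow(39, Rational(1, 2))), -176) = Add(-176, Mul(I, Pow(39, Rational(1, 2))))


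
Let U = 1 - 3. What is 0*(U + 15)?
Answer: 0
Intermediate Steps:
U = -2
0*(U + 15) = 0*(-2 + 15) = 0*13 = 0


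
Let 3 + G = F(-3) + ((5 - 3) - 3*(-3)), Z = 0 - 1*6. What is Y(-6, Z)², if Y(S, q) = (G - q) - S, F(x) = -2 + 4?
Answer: 484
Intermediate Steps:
F(x) = 2
Z = -6 (Z = 0 - 6 = -6)
G = 10 (G = -3 + (2 + ((5 - 3) - 3*(-3))) = -3 + (2 + (2 + 9)) = -3 + (2 + 11) = -3 + 13 = 10)
Y(S, q) = 10 - S - q (Y(S, q) = (10 - q) - S = 10 - S - q)
Y(-6, Z)² = (10 - 1*(-6) - 1*(-6))² = (10 + 6 + 6)² = 22² = 484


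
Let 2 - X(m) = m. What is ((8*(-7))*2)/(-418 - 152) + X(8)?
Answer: -1654/285 ≈ -5.8035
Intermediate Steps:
X(m) = 2 - m
((8*(-7))*2)/(-418 - 152) + X(8) = ((8*(-7))*2)/(-418 - 152) + (2 - 1*8) = (-56*2)/(-570) + (2 - 8) = -1/570*(-112) - 6 = 56/285 - 6 = -1654/285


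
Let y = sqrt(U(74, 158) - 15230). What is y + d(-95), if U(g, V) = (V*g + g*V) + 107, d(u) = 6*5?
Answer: 30 + sqrt(8261) ≈ 120.89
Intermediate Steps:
d(u) = 30
U(g, V) = 107 + 2*V*g (U(g, V) = (V*g + V*g) + 107 = 2*V*g + 107 = 107 + 2*V*g)
y = sqrt(8261) (y = sqrt((107 + 2*158*74) - 15230) = sqrt((107 + 23384) - 15230) = sqrt(23491 - 15230) = sqrt(8261) ≈ 90.890)
y + d(-95) = sqrt(8261) + 30 = 30 + sqrt(8261)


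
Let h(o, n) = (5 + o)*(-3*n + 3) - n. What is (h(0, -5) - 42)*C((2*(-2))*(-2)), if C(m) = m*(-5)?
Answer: -2120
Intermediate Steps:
C(m) = -5*m
h(o, n) = -n + (3 - 3*n)*(5 + o) (h(o, n) = (5 + o)*(3 - 3*n) - n = (3 - 3*n)*(5 + o) - n = -n + (3 - 3*n)*(5 + o))
(h(0, -5) - 42)*C((2*(-2))*(-2)) = ((15 - 16*(-5) + 3*0 - 3*(-5)*0) - 42)*(-5*2*(-2)*(-2)) = ((15 + 80 + 0 + 0) - 42)*(-(-20)*(-2)) = (95 - 42)*(-5*8) = 53*(-40) = -2120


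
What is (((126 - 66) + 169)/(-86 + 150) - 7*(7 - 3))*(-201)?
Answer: 314163/64 ≈ 4908.8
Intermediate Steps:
(((126 - 66) + 169)/(-86 + 150) - 7*(7 - 3))*(-201) = ((60 + 169)/64 - 7*4)*(-201) = (229*(1/64) - 28)*(-201) = (229/64 - 28)*(-201) = -1563/64*(-201) = 314163/64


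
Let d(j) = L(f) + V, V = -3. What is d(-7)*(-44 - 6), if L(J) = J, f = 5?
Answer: -100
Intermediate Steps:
d(j) = 2 (d(j) = 5 - 3 = 2)
d(-7)*(-44 - 6) = 2*(-44 - 6) = 2*(-50) = -100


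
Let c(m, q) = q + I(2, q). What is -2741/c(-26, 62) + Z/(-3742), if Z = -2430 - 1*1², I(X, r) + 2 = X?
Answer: -2526525/58001 ≈ -43.560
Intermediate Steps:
I(X, r) = -2 + X
c(m, q) = q (c(m, q) = q + (-2 + 2) = q + 0 = q)
Z = -2431 (Z = -2430 - 1*1 = -2430 - 1 = -2431)
-2741/c(-26, 62) + Z/(-3742) = -2741/62 - 2431/(-3742) = -2741*1/62 - 2431*(-1/3742) = -2741/62 + 2431/3742 = -2526525/58001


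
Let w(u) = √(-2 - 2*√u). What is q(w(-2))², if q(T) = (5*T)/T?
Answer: 25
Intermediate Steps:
q(T) = 5
q(w(-2))² = 5² = 25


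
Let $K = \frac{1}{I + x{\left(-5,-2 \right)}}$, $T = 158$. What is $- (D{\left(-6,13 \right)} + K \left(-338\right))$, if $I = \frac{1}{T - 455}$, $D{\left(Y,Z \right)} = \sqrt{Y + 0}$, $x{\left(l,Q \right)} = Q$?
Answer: $- \frac{100386}{595} - i \sqrt{6} \approx -168.72 - 2.4495 i$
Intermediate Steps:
$D{\left(Y,Z \right)} = \sqrt{Y}$
$I = - \frac{1}{297}$ ($I = \frac{1}{158 - 455} = \frac{1}{-297} = - \frac{1}{297} \approx -0.003367$)
$K = - \frac{297}{595}$ ($K = \frac{1}{- \frac{1}{297} - 2} = \frac{1}{- \frac{595}{297}} = - \frac{297}{595} \approx -0.49916$)
$- (D{\left(-6,13 \right)} + K \left(-338\right)) = - (\sqrt{-6} - - \frac{100386}{595}) = - (i \sqrt{6} + \frac{100386}{595}) = - (\frac{100386}{595} + i \sqrt{6}) = - \frac{100386}{595} - i \sqrt{6}$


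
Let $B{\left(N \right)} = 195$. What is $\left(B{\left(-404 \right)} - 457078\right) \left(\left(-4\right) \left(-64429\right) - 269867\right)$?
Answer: $5551585333$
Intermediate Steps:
$\left(B{\left(-404 \right)} - 457078\right) \left(\left(-4\right) \left(-64429\right) - 269867\right) = \left(195 - 457078\right) \left(\left(-4\right) \left(-64429\right) - 269867\right) = - 456883 \left(257716 - 269867\right) = \left(-456883\right) \left(-12151\right) = 5551585333$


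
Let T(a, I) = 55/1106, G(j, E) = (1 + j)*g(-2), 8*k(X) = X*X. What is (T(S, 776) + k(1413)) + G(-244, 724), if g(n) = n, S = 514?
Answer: 1106252941/4424 ≈ 2.5006e+5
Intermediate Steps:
k(X) = X²/8 (k(X) = (X*X)/8 = X²/8)
G(j, E) = -2 - 2*j (G(j, E) = (1 + j)*(-2) = -2 - 2*j)
T(a, I) = 55/1106 (T(a, I) = 55*(1/1106) = 55/1106)
(T(S, 776) + k(1413)) + G(-244, 724) = (55/1106 + (⅛)*1413²) + (-2 - 2*(-244)) = (55/1106 + (⅛)*1996569) + (-2 + 488) = (55/1106 + 1996569/8) + 486 = 1104102877/4424 + 486 = 1106252941/4424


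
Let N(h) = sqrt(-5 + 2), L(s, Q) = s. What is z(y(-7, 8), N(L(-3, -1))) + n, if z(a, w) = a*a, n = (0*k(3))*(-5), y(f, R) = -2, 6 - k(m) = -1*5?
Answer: 4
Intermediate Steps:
k(m) = 11 (k(m) = 6 - (-1)*5 = 6 - 1*(-5) = 6 + 5 = 11)
N(h) = I*sqrt(3) (N(h) = sqrt(-3) = I*sqrt(3))
n = 0 (n = (0*11)*(-5) = 0*(-5) = 0)
z(a, w) = a**2
z(y(-7, 8), N(L(-3, -1))) + n = (-2)**2 + 0 = 4 + 0 = 4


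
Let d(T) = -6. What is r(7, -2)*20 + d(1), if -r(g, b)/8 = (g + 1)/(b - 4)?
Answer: 622/3 ≈ 207.33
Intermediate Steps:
r(g, b) = -8*(1 + g)/(-4 + b) (r(g, b) = -8*(g + 1)/(b - 4) = -8*(1 + g)/(-4 + b))
r(7, -2)*20 + d(1) = (8*(-1 - 1*7)/(-4 - 2))*20 - 6 = (8*(-1 - 7)/(-6))*20 - 6 = (8*(-⅙)*(-8))*20 - 6 = (32/3)*20 - 6 = 640/3 - 6 = 622/3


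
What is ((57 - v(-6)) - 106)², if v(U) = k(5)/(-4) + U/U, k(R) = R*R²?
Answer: 5625/16 ≈ 351.56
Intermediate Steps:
k(R) = R³
v(U) = -121/4 (v(U) = 5³/(-4) + U/U = 125*(-¼) + 1 = -125/4 + 1 = -121/4)
((57 - v(-6)) - 106)² = ((57 - 1*(-121/4)) - 106)² = ((57 + 121/4) - 106)² = (349/4 - 106)² = (-75/4)² = 5625/16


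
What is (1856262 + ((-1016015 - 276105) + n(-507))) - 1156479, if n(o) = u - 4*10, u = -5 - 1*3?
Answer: -592385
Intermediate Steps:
u = -8 (u = -5 - 3 = -8)
n(o) = -48 (n(o) = -8 - 4*10 = -8 - 40 = -48)
(1856262 + ((-1016015 - 276105) + n(-507))) - 1156479 = (1856262 + ((-1016015 - 276105) - 48)) - 1156479 = (1856262 + (-1292120 - 48)) - 1156479 = (1856262 - 1292168) - 1156479 = 564094 - 1156479 = -592385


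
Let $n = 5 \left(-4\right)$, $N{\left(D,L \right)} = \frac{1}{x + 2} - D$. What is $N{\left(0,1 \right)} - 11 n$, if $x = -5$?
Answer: $\frac{659}{3} \approx 219.67$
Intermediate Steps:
$N{\left(D,L \right)} = - \frac{1}{3} - D$ ($N{\left(D,L \right)} = \frac{1}{-5 + 2} - D = \frac{1}{-3} - D = - \frac{1}{3} - D$)
$n = -20$
$N{\left(0,1 \right)} - 11 n = \left(- \frac{1}{3} - 0\right) - -220 = \left(- \frac{1}{3} + 0\right) + 220 = - \frac{1}{3} + 220 = \frac{659}{3}$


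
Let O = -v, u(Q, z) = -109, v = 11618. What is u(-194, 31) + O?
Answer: -11727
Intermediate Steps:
O = -11618 (O = -1*11618 = -11618)
u(-194, 31) + O = -109 - 11618 = -11727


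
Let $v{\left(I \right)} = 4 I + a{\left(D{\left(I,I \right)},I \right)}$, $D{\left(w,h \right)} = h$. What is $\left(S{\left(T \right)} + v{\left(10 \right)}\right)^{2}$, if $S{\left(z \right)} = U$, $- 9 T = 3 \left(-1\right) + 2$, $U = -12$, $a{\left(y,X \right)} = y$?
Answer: $1444$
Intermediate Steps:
$T = \frac{1}{9}$ ($T = - \frac{3 \left(-1\right) + 2}{9} = - \frac{-3 + 2}{9} = \left(- \frac{1}{9}\right) \left(-1\right) = \frac{1}{9} \approx 0.11111$)
$v{\left(I \right)} = 5 I$ ($v{\left(I \right)} = 4 I + I = 5 I$)
$S{\left(z \right)} = -12$
$\left(S{\left(T \right)} + v{\left(10 \right)}\right)^{2} = \left(-12 + 5 \cdot 10\right)^{2} = \left(-12 + 50\right)^{2} = 38^{2} = 1444$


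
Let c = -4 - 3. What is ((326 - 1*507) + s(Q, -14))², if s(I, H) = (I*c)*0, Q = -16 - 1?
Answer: 32761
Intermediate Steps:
c = -7
Q = -17
s(I, H) = 0 (s(I, H) = (I*(-7))*0 = -7*I*0 = 0)
((326 - 1*507) + s(Q, -14))² = ((326 - 1*507) + 0)² = ((326 - 507) + 0)² = (-181 + 0)² = (-181)² = 32761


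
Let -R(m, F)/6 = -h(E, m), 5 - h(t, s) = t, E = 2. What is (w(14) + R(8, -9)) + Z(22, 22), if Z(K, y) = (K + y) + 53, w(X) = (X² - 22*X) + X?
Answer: 17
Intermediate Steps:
h(t, s) = 5 - t
w(X) = X² - 21*X
R(m, F) = 18 (R(m, F) = -(-6)*(5 - 1*2) = -(-6)*(5 - 2) = -(-6)*3 = -6*(-3) = 18)
Z(K, y) = 53 + K + y
(w(14) + R(8, -9)) + Z(22, 22) = (14*(-21 + 14) + 18) + (53 + 22 + 22) = (14*(-7) + 18) + 97 = (-98 + 18) + 97 = -80 + 97 = 17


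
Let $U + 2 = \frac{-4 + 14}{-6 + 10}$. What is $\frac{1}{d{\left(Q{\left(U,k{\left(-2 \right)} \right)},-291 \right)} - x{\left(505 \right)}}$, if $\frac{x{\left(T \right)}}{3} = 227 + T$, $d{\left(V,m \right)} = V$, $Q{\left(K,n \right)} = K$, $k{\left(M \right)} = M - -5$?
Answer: $- \frac{2}{4391} \approx -0.00045548$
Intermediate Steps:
$k{\left(M \right)} = 5 + M$ ($k{\left(M \right)} = M + 5 = 5 + M$)
$U = \frac{1}{2}$ ($U = -2 + \frac{-4 + 14}{-6 + 10} = -2 + \frac{10}{4} = -2 + 10 \cdot \frac{1}{4} = -2 + \frac{5}{2} = \frac{1}{2} \approx 0.5$)
$x{\left(T \right)} = 681 + 3 T$ ($x{\left(T \right)} = 3 \left(227 + T\right) = 681 + 3 T$)
$\frac{1}{d{\left(Q{\left(U,k{\left(-2 \right)} \right)},-291 \right)} - x{\left(505 \right)}} = \frac{1}{\frac{1}{2} - \left(681 + 3 \cdot 505\right)} = \frac{1}{\frac{1}{2} - \left(681 + 1515\right)} = \frac{1}{\frac{1}{2} - 2196} = \frac{1}{- \frac{4391}{2}} = - \frac{2}{4391}$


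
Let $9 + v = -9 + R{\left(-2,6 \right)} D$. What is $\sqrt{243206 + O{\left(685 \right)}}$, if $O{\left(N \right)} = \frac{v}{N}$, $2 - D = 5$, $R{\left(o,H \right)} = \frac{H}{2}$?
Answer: $\frac{\sqrt{114118316855}}{685} \approx 493.16$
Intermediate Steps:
$R{\left(o,H \right)} = \frac{H}{2}$ ($R{\left(o,H \right)} = H \frac{1}{2} = \frac{H}{2}$)
$D = -3$ ($D = 2 - 5 = -3$)
$v = -27$ ($v = -9 - \left(9 - \frac{1}{2} \cdot 6 \left(-3\right)\right) = -9 + \left(-9 + 3 \left(-3\right)\right) = -9 - 18 = -27$)
$O{\left(N \right)} = - \frac{27}{N}$
$\sqrt{243206 + O{\left(685 \right)}} = \sqrt{243206 - \frac{27}{685}} = \sqrt{\frac{166596083}{685}} = \frac{\sqrt{114118316855}}{685}$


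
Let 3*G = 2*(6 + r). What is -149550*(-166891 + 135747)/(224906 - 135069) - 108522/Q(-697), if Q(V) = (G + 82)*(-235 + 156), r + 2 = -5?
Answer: 44904430093971/865849006 ≈ 51862.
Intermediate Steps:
r = -7 (r = -2 - 5 = -7)
G = -⅔ (G = (2*(6 - 7))/3 = (2*(-1))/3 = (⅓)*(-2) = -⅔ ≈ -0.66667)
Q(V) = -19276/3 (Q(V) = (-⅔ + 82)*(-235 + 156) = (244/3)*(-79) = -19276/3)
-149550*(-166891 + 135747)/(224906 - 135069) - 108522/Q(-697) = -149550*(-166891 + 135747)/(224906 - 135069) - 108522/(-19276/3) = -149550/(89837/(-31144)) - 108522*(-3/19276) = -149550/(89837*(-1/31144)) + 162783/9638 = -149550/(-89837/31144) + 162783/9638 = -149550*(-31144/89837) + 162783/9638 = 4657585200/89837 + 162783/9638 = 44904430093971/865849006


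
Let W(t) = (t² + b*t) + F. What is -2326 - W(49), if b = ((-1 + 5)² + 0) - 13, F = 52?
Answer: -4926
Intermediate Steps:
b = 3 (b = (4² + 0) - 13 = (16 + 0) - 13 = 16 - 13 = 3)
W(t) = 52 + t² + 3*t (W(t) = (t² + 3*t) + 52 = 52 + t² + 3*t)
-2326 - W(49) = -2326 - (52 + 49² + 3*49) = -2326 - (52 + 2401 + 147) = -2326 - 1*2600 = -2326 - 2600 = -4926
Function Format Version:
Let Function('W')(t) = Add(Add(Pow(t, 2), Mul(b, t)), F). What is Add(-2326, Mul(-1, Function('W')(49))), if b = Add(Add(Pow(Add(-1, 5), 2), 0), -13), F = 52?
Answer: -4926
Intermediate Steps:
b = 3 (b = Add(Add(Pow(4, 2), 0), -13) = Add(Add(16, 0), -13) = Add(16, -13) = 3)
Function('W')(t) = Add(52, Pow(t, 2), Mul(3, t)) (Function('W')(t) = Add(Add(Pow(t, 2), Mul(3, t)), 52) = Add(52, Pow(t, 2), Mul(3, t)))
Add(-2326, Mul(-1, Function('W')(49))) = Add(-2326, Mul(-1, Add(52, Pow(49, 2), Mul(3, 49)))) = Add(-2326, Mul(-1, Add(52, 2401, 147))) = Add(-2326, Mul(-1, 2600)) = Add(-2326, -2600) = -4926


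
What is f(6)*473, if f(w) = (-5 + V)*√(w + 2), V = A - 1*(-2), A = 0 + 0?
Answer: -2838*√2 ≈ -4013.5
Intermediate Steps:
A = 0
V = 2 (V = 0 - 1*(-2) = 0 + 2 = 2)
f(w) = -3*√(2 + w) (f(w) = (-5 + 2)*√(w + 2) = -3*√(2 + w))
f(6)*473 = -3*√(2 + 6)*473 = -6*√2*473 = -2838*√2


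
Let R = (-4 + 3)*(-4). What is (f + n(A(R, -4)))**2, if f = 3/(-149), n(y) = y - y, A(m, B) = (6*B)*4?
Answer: 9/22201 ≈ 0.00040539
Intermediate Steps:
R = 4 (R = -1*(-4) = 4)
A(m, B) = 24*B
n(y) = 0
f = -3/149 (f = 3*(-1/149) = -3/149 ≈ -0.020134)
(f + n(A(R, -4)))**2 = (-3/149 + 0)**2 = (-3/149)**2 = 9/22201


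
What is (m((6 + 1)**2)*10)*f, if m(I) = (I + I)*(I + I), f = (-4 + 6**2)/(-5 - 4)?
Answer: -3073280/9 ≈ -3.4148e+5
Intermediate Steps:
f = -32/9 (f = (-4 + 36)/(-9) = 32*(-1/9) = -32/9 ≈ -3.5556)
m(I) = 4*I**2 (m(I) = (2*I)*(2*I) = 4*I**2)
(m((6 + 1)**2)*10)*f = ((4*((6 + 1)**2)**2)*10)*(-32/9) = ((4*(7**2)**2)*10)*(-32/9) = ((4*49**2)*10)*(-32/9) = ((4*2401)*10)*(-32/9) = (9604*10)*(-32/9) = 96040*(-32/9) = -3073280/9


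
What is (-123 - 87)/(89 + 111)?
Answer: -21/20 ≈ -1.0500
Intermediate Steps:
(-123 - 87)/(89 + 111) = -210/200 = (1/200)*(-210) = -21/20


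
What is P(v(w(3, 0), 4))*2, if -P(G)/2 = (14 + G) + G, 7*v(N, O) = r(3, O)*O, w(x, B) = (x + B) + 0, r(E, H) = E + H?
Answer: -88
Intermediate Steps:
w(x, B) = B + x (w(x, B) = (B + x) + 0 = B + x)
v(N, O) = O*(3 + O)/7 (v(N, O) = ((3 + O)*O)/7 = (O*(3 + O))/7 = O*(3 + O)/7)
P(G) = -28 - 4*G (P(G) = -2*((14 + G) + G) = -2*(14 + 2*G) = -28 - 4*G)
P(v(w(3, 0), 4))*2 = (-28 - 4*4*(3 + 4)/7)*2 = (-28 - 4*4*7/7)*2 = (-28 - 4*4)*2 = (-28 - 16)*2 = -44*2 = -88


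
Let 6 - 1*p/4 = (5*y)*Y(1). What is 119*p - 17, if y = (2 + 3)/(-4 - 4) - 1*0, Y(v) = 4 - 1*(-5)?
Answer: 32453/2 ≈ 16227.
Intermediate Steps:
Y(v) = 9 (Y(v) = 4 + 5 = 9)
y = -5/8 (y = 5/(-8) + 0 = 5*(-1/8) + 0 = -5/8 + 0 = -5/8 ≈ -0.62500)
p = 273/2 (p = 24 - 4*5*(-5/8)*9 = 24 - (-25)*9/2 = 24 - 4*(-225/8) = 24 + 225/2 = 273/2 ≈ 136.50)
119*p - 17 = 119*(273/2) - 17 = 32487/2 - 17 = 32453/2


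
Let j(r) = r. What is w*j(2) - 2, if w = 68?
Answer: 134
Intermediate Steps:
w*j(2) - 2 = 68*2 - 2 = 136 - 2 = 134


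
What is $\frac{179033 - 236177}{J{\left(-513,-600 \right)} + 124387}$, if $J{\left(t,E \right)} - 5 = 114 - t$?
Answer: $- \frac{19048}{41673} \approx -0.45708$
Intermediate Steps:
$J{\left(t,E \right)} = 119 - t$ ($J{\left(t,E \right)} = 5 - \left(-114 + t\right) = 119 - t$)
$\frac{179033 - 236177}{J{\left(-513,-600 \right)} + 124387} = \frac{179033 - 236177}{\left(119 - -513\right) + 124387} = - \frac{57144}{\left(119 + 513\right) + 124387} = - \frac{57144}{632 + 124387} = - \frac{57144}{125019} = \left(-57144\right) \frac{1}{125019} = - \frac{19048}{41673}$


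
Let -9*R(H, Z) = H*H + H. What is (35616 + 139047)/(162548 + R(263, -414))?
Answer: 523989/464500 ≈ 1.1281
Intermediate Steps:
R(H, Z) = -H/9 - H**2/9 (R(H, Z) = -(H*H + H)/9 = -(H**2 + H)/9 = -(H + H**2)/9 = -H/9 - H**2/9)
(35616 + 139047)/(162548 + R(263, -414)) = (35616 + 139047)/(162548 - 1/9*263*(1 + 263)) = 174663/(162548 - 1/9*263*264) = 174663/(162548 - 23144/3) = 174663/(464500/3) = 174663*(3/464500) = 523989/464500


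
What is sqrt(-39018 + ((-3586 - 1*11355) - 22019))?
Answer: 9*I*sqrt(938) ≈ 275.64*I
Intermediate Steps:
sqrt(-39018 + ((-3586 - 1*11355) - 22019)) = sqrt(-39018 + ((-3586 - 11355) - 22019)) = sqrt(-39018 + (-14941 - 22019)) = sqrt(-39018 - 36960) = sqrt(-75978) = 9*I*sqrt(938)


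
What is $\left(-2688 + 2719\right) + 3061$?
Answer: $3092$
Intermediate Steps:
$\left(-2688 + 2719\right) + 3061 = 31 + 3061 = 3092$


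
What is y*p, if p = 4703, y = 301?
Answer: 1415603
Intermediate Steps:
y*p = 301*4703 = 1415603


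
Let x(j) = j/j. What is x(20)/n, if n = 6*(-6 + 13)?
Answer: 1/42 ≈ 0.023810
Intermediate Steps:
x(j) = 1
n = 42 (n = 6*7 = 42)
x(20)/n = 1/42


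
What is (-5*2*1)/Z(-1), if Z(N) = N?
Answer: 10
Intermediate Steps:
(-5*2*1)/Z(-1) = (-5*2*1)/(-1) = -10*1*(-1) = -10*(-1) = 10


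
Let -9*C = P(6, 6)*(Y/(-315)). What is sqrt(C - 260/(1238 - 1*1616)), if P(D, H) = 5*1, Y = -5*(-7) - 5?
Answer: 2*sqrt(15)/9 ≈ 0.86066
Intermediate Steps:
Y = 30 (Y = 35 - 5 = 30)
P(D, H) = 5
C = 10/189 (C = -5*30/(-315)/9 = -5*30*(-1/315)/9 = -5*(-2)/(9*21) = -1/9*(-10/21) = 10/189 ≈ 0.052910)
sqrt(C - 260/(1238 - 1*1616)) = sqrt(10/189 - 260/(1238 - 1*1616)) = sqrt(10/189 - 260/(1238 - 1616)) = sqrt(10/189 - 260/(-378)) = sqrt(10/189 - 260*(-1/378)) = sqrt(10/189 + 130/189) = sqrt(20/27) = 2*sqrt(15)/9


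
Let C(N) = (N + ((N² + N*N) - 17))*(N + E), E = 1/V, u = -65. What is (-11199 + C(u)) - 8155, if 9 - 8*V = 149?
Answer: -19731326/35 ≈ -5.6375e+5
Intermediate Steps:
V = -35/2 (V = 9/8 - ⅛*149 = 9/8 - 149/8 = -35/2 ≈ -17.500)
E = -2/35 (E = 1/(-35/2) = -2/35 ≈ -0.057143)
C(N) = (-2/35 + N)*(-17 + N + 2*N²) (C(N) = (N + ((N² + N*N) - 17))*(N - 2/35) = (N + ((N² + N²) - 17))*(-2/35 + N) = (N + (2*N² - 17))*(-2/35 + N) = (N + (-17 + 2*N²))*(-2/35 + N) = (-17 + N + 2*N²)*(-2/35 + N) = (-2/35 + N)*(-17 + N + 2*N²))
(-11199 + C(u)) - 8155 = (-11199 + (34/35 + 2*(-65)³ - 597/35*(-65) + (31/35)*(-65)²)) - 8155 = (-11199 + (34/35 + 2*(-274625) + 7761/7 + (31/35)*4225)) - 8155 = (-11199 + (34/35 - 549250 + 7761/7 + 26195/7)) - 8155 = (-11199 - 19053936/35) - 8155 = -19445901/35 - 8155 = -19731326/35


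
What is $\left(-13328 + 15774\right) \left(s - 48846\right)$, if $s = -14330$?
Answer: $-154528496$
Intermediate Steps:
$\left(-13328 + 15774\right) \left(s - 48846\right) = \left(-13328 + 15774\right) \left(-14330 - 48846\right) = 2446 \left(-63176\right) = -154528496$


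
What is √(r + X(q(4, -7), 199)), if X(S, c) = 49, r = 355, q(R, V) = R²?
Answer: 2*√101 ≈ 20.100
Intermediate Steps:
√(r + X(q(4, -7), 199)) = √(355 + 49) = √404 = 2*√101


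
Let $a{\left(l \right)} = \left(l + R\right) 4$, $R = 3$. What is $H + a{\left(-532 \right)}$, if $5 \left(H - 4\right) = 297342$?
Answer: $\frac{286782}{5} \approx 57356.0$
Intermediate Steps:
$H = \frac{297362}{5}$ ($H = 4 + \frac{1}{5} \cdot 297342 = 4 + \frac{297342}{5} = \frac{297362}{5} \approx 59472.0$)
$a{\left(l \right)} = 12 + 4 l$ ($a{\left(l \right)} = \left(l + 3\right) 4 = \left(3 + l\right) 4 = 12 + 4 l$)
$H + a{\left(-532 \right)} = \frac{297362}{5} + \left(12 + 4 \left(-532\right)\right) = \frac{297362}{5} + \left(12 - 2128\right) = \frac{297362}{5} - 2116 = \frac{286782}{5}$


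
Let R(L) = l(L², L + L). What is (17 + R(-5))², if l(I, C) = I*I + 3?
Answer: 416025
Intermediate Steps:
l(I, C) = 3 + I² (l(I, C) = I² + 3 = 3 + I²)
R(L) = 3 + L⁴ (R(L) = 3 + (L²)² = 3 + L⁴)
(17 + R(-5))² = (17 + (3 + (-5)⁴))² = (17 + (3 + 625))² = (17 + 628)² = 645² = 416025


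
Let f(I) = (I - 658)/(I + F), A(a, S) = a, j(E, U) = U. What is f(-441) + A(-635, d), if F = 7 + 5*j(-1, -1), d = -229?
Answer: -277666/439 ≈ -632.50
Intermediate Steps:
F = 2 (F = 7 + 5*(-1) = 7 - 5 = 2)
f(I) = (-658 + I)/(2 + I) (f(I) = (I - 658)/(I + 2) = (-658 + I)/(2 + I))
f(-441) + A(-635, d) = (-658 - 441)/(2 - 441) - 635 = -1099/(-439) - 635 = -1/439*(-1099) - 635 = 1099/439 - 635 = -277666/439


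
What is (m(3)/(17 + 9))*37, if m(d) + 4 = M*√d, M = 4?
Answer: -74/13 + 74*√3/13 ≈ 4.1671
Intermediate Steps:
m(d) = -4 + 4*√d
(m(3)/(17 + 9))*37 = ((-4 + 4*√3)/(17 + 9))*37 = ((-4 + 4*√3)/26)*37 = ((-4 + 4*√3)*(1/26))*37 = (-2/13 + 2*√3/13)*37 = -74/13 + 74*√3/13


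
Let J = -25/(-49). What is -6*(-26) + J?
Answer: 7669/49 ≈ 156.51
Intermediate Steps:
J = 25/49 (J = -25*(-1/49) = 25/49 ≈ 0.51020)
-6*(-26) + J = -6*(-26) + 25/49 = 156 + 25/49 = 7669/49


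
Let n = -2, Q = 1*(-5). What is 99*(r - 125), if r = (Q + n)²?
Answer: -7524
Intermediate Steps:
Q = -5
r = 49 (r = (-5 - 2)² = (-7)² = 49)
99*(r - 125) = 99*(49 - 125) = 99*(-76) = -7524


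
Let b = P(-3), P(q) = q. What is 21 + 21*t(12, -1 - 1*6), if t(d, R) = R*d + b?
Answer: -1806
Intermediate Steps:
b = -3
t(d, R) = -3 + R*d (t(d, R) = R*d - 3 = -3 + R*d)
21 + 21*t(12, -1 - 1*6) = 21 + 21*(-3 + (-1 - 1*6)*12) = 21 + 21*(-3 + (-1 - 6)*12) = 21 + 21*(-3 - 7*12) = 21 + 21*(-3 - 84) = 21 + 21*(-87) = 21 - 1827 = -1806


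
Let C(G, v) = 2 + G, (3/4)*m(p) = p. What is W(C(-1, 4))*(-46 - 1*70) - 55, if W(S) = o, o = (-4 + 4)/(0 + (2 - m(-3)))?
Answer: -55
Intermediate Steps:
m(p) = 4*p/3
o = 0 (o = (-4 + 4)/(0 + (2 - 4*(-3)/3)) = 0/(0 + (2 - 1*(-4))) = 0/(0 + (2 + 4)) = 0/(0 + 6) = 0/6 = 0*(⅙) = 0)
W(S) = 0
W(C(-1, 4))*(-46 - 1*70) - 55 = 0*(-46 - 1*70) - 55 = 0*(-46 - 70) - 55 = 0*(-116) - 55 = 0 - 55 = -55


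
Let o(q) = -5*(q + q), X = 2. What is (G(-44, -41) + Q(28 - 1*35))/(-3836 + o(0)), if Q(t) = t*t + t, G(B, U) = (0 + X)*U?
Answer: 10/959 ≈ 0.010428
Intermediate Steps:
G(B, U) = 2*U (G(B, U) = (0 + 2)*U = 2*U)
o(q) = -10*q
Q(t) = t + t**2 (Q(t) = t**2 + t = t + t**2)
(G(-44, -41) + Q(28 - 1*35))/(-3836 + o(0)) = (2*(-41) + (28 - 1*35)*(1 + (28 - 1*35)))/(-3836 - 10*0) = (-82 + (28 - 35)*(1 + (28 - 35)))/(-3836 + 0) = (-82 - 7*(1 - 7))/(-3836) = (-82 - 7*(-6))*(-1/3836) = (-82 + 42)*(-1/3836) = -40*(-1/3836) = 10/959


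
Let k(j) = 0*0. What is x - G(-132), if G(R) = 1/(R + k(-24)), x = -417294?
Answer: -55082807/132 ≈ -4.1729e+5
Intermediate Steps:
k(j) = 0
G(R) = 1/R (G(R) = 1/(R + 0) = 1/R)
x - G(-132) = -417294 - 1/(-132) = -417294 - 1*(-1/132) = -417294 + 1/132 = -55082807/132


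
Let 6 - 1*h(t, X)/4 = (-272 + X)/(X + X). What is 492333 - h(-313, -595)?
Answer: 17230917/35 ≈ 4.9231e+5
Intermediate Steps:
h(t, X) = 24 - 2*(-272 + X)/X (h(t, X) = 24 - 4*(-272 + X)/(X + X) = 24 - 4*(-272 + X)/(2*X) = 24 - 4*(-272 + X)*1/(2*X) = 24 - 2*(-272 + X)/X)
492333 - h(-313, -595) = 492333 - (22 + 544/(-595)) = 492333 - (22 + 544*(-1/595)) = 492333 - (22 - 32/35) = 492333 - 1*738/35 = 492333 - 738/35 = 17230917/35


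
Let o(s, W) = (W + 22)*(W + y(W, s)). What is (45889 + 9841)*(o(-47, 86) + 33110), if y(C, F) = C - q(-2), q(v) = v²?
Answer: 2856385420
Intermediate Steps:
y(C, F) = -4 + C (y(C, F) = C - 1*(-2)² = C - 1*4 = C - 4 = -4 + C)
o(s, W) = (-4 + 2*W)*(22 + W) (o(s, W) = (W + 22)*(W + (-4 + W)) = (22 + W)*(-4 + 2*W) = (-4 + 2*W)*(22 + W))
(45889 + 9841)*(o(-47, 86) + 33110) = (45889 + 9841)*((-88 + 2*86² + 40*86) + 33110) = 55730*((-88 + 2*7396 + 3440) + 33110) = 55730*((-88 + 14792 + 3440) + 33110) = 55730*(18144 + 33110) = 55730*51254 = 2856385420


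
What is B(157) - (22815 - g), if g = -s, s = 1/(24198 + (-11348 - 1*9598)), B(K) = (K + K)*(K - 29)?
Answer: 56510003/3252 ≈ 17377.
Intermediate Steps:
B(K) = 2*K*(-29 + K) (B(K) = (2*K)*(-29 + K) = 2*K*(-29 + K))
s = 1/3252 (s = 1/(24198 + (-11348 - 9598)) = 1/(24198 - 20946) = 1/3252 ≈ 0.00030750)
g = -1/3252 (g = -1*1/3252 = -1/3252 ≈ -0.00030750)
B(157) - (22815 - g) = 2*157*(-29 + 157) - (22815 - 1*(-1/3252)) = 2*157*128 - (22815 + 1/3252) = 40192 - 1*74194381/3252 = 40192 - 74194381/3252 = 56510003/3252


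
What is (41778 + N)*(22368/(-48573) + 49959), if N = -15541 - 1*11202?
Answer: 12161491449955/16191 ≈ 7.5113e+8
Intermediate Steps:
N = -26743 (N = -15541 - 11202 = -26743)
(41778 + N)*(22368/(-48573) + 49959) = (41778 - 26743)*(22368/(-48573) + 49959) = 15035*(22368*(-1/48573) + 49959) = 15035*(-7456/16191 + 49959) = 15035*(808878713/16191) = 12161491449955/16191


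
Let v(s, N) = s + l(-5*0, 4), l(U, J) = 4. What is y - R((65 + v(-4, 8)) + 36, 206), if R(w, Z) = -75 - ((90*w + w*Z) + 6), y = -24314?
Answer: 5663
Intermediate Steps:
v(s, N) = 4 + s (v(s, N) = s + 4 = 4 + s)
R(w, Z) = -81 - 90*w - Z*w (R(w, Z) = -75 - ((90*w + Z*w) + 6) = -75 - (6 + 90*w + Z*w) = -75 + (-6 - 90*w - Z*w) = -81 - 90*w - Z*w)
y - R((65 + v(-4, 8)) + 36, 206) = -24314 - (-81 - 90*((65 + (4 - 4)) + 36) - 1*206*((65 + (4 - 4)) + 36)) = -24314 - (-81 - 90*((65 + 0) + 36) - 1*206*((65 + 0) + 36)) = -24314 - (-81 - 90*(65 + 36) - 1*206*(65 + 36)) = -24314 - (-81 - 90*101 - 1*206*101) = -24314 - (-81 - 9090 - 20806) = -24314 - 1*(-29977) = -24314 + 29977 = 5663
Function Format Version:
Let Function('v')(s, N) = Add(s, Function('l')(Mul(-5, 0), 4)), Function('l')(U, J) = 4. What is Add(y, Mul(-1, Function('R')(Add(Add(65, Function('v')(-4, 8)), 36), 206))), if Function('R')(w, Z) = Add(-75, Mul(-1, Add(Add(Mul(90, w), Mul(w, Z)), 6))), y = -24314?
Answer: 5663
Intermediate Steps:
Function('v')(s, N) = Add(4, s) (Function('v')(s, N) = Add(s, 4) = Add(4, s))
Function('R')(w, Z) = Add(-81, Mul(-90, w), Mul(-1, Z, w)) (Function('R')(w, Z) = Add(-75, Mul(-1, Add(Add(Mul(90, w), Mul(Z, w)), 6))) = Add(-75, Mul(-1, Add(6, Mul(90, w), Mul(Z, w)))) = Add(-75, Add(-6, Mul(-90, w), Mul(-1, Z, w))) = Add(-81, Mul(-90, w), Mul(-1, Z, w)))
Add(y, Mul(-1, Function('R')(Add(Add(65, Function('v')(-4, 8)), 36), 206))) = Add(-24314, Mul(-1, Add(-81, Mul(-90, Add(Add(65, Add(4, -4)), 36)), Mul(-1, 206, Add(Add(65, Add(4, -4)), 36))))) = Add(-24314, Mul(-1, Add(-81, Mul(-90, Add(Add(65, 0), 36)), Mul(-1, 206, Add(Add(65, 0), 36))))) = Add(-24314, Mul(-1, Add(-81, Mul(-90, Add(65, 36)), Mul(-1, 206, Add(65, 36))))) = Add(-24314, Mul(-1, Add(-81, Mul(-90, 101), Mul(-1, 206, 101)))) = Add(-24314, Mul(-1, Add(-81, -9090, -20806))) = Add(-24314, Mul(-1, -29977)) = Add(-24314, 29977) = 5663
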